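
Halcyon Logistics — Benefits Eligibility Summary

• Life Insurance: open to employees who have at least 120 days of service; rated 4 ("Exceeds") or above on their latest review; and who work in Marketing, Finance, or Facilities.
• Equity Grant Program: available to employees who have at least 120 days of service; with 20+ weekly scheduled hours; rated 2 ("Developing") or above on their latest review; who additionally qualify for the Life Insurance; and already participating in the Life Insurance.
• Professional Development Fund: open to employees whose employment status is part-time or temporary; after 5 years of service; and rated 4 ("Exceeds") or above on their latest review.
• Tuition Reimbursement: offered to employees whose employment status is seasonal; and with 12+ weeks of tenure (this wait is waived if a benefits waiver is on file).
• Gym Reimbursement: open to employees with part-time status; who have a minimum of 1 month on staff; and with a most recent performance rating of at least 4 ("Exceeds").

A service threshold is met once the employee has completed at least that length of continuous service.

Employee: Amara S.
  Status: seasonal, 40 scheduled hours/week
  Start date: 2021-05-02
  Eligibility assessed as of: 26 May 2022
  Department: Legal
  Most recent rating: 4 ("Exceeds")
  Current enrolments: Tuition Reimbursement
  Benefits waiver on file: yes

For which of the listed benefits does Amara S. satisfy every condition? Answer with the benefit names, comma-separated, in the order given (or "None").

Service from 2021-05-02 to 26 May 2022: 389 days.
Life Insurance — service 389 days ≥ 120 days ✓; rating 4 ≥ 4 ✓; dept Legal ✗ → not eligible.
Equity Grant Program — service 389 days ≥ 120 days ✓; 40 hrs/wk ≥ 20 ✓; rating 4 ≥ 2 ✓; not eligible for Life Insurance ✗ → not eligible.
Professional Development Fund — status seasonal ✗ (requires part-time or temporary) → not eligible.
Tuition Reimbursement — status seasonal ✓; benefits waiver on file ✓ → eligible.
Gym Reimbursement — status seasonal ✗ (requires part-time) → not eligible.

Tuition Reimbursement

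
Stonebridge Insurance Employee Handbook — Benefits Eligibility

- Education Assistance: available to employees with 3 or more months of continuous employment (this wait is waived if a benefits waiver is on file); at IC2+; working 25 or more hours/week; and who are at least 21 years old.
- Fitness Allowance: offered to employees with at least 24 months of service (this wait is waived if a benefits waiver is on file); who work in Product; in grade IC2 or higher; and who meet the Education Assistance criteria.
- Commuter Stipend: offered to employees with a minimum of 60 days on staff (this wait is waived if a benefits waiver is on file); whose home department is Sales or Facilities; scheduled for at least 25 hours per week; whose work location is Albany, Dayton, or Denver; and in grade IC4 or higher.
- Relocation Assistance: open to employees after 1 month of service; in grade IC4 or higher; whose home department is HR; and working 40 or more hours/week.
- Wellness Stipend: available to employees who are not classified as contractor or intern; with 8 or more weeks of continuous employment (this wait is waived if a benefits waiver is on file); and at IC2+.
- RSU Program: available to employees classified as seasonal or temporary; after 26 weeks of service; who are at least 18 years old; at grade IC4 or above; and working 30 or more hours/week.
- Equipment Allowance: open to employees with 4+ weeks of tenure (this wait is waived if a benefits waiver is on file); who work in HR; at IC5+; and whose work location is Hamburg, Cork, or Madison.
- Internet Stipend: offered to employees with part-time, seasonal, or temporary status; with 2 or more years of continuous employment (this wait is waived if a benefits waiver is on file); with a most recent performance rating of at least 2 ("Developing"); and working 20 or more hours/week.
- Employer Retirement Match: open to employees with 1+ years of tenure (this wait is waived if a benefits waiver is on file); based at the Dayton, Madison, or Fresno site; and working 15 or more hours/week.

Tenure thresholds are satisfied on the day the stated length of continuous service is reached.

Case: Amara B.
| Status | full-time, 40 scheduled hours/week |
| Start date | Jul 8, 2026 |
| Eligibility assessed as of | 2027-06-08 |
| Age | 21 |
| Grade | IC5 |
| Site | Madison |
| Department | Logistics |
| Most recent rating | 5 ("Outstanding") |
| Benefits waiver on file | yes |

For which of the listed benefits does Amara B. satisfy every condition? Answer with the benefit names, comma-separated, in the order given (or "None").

Service from Jul 8, 2026 to 2027-06-08: 335 days.
Education Assistance — benefits waiver on file ✓; grade IC5 ≥ IC2 ✓; 40 hrs/wk ≥ 25 ✓; age 21 ≥ 21 ✓ → eligible.
Fitness Allowance — benefits waiver on file ✓; dept Logistics ✗ → not eligible.
Commuter Stipend — benefits waiver on file ✓; dept Logistics ✗ → not eligible.
Relocation Assistance — service 335 days ≥ 1 month (≈30 days) ✓; grade IC5 ≥ IC4 ✓; dept Logistics ✗ → not eligible.
Wellness Stipend — status full-time ✓ (not excluded); benefits waiver on file ✓; grade IC5 ≥ IC2 ✓ → eligible.
RSU Program — status full-time ✗ (requires seasonal or temporary) → not eligible.
Equipment Allowance — benefits waiver on file ✓; dept Logistics ✗ → not eligible.
Internet Stipend — status full-time ✗ (requires part-time, seasonal, or temporary) → not eligible.
Employer Retirement Match — benefits waiver on file ✓; site Madison ✓; 40 hrs/wk ≥ 15 ✓ → eligible.

Education Assistance, Wellness Stipend, Employer Retirement Match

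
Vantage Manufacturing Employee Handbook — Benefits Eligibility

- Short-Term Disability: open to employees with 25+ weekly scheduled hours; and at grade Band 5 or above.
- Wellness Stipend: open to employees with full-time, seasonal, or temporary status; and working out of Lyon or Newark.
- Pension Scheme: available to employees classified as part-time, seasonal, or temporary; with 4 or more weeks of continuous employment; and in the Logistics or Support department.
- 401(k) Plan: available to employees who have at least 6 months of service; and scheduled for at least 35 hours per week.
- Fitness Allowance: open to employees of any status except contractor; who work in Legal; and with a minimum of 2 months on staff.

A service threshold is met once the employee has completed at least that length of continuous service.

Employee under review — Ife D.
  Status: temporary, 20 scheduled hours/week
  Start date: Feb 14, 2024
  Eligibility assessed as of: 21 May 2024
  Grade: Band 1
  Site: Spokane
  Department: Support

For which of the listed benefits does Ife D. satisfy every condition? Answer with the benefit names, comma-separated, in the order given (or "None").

Pension Scheme

Service from Feb 14, 2024 to 21 May 2024: 97 days.
Short-Term Disability — 20 hrs/wk < 25 ✗ → not eligible.
Wellness Stipend — status temporary ✓; site Spokane ✗ (not Lyon or Newark) → not eligible.
Pension Scheme — status temporary ✓; service 97 days ≥ 4 weeks (≈28 days) ✓; dept Support ✓ → eligible.
401(k) Plan — service 97 days < 6 months (≈180 days) ✗ → not eligible.
Fitness Allowance — status temporary ✓ (not excluded); dept Support ✗ → not eligible.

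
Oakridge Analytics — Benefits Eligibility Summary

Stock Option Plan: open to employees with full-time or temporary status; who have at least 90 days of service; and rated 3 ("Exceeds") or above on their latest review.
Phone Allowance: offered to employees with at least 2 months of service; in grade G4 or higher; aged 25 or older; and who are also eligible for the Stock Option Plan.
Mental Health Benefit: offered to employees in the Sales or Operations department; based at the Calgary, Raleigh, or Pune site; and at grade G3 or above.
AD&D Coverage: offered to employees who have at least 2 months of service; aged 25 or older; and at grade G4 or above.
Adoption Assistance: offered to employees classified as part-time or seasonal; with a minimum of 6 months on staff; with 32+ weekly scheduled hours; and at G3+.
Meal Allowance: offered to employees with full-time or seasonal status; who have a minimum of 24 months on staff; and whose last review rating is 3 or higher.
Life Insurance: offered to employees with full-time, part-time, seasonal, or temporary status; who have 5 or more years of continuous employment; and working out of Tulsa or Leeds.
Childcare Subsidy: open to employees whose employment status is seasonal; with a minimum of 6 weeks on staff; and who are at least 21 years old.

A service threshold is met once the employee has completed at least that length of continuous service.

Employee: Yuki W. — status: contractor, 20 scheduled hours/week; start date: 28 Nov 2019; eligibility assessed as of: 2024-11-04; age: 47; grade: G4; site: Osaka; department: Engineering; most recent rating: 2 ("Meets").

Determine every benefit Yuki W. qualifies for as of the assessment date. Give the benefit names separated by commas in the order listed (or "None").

Service from 28 Nov 2019 to 2024-11-04: 1803 days.
Stock Option Plan — status contractor ✗ (requires full-time or temporary) → not eligible.
Phone Allowance — service 1803 days ≥ 2 months (≈60 days) ✓; grade G4 ≥ G4 ✓; age 47 ≥ 25 ✓; not eligible for Stock Option Plan ✗ → not eligible.
Mental Health Benefit — dept Engineering ✗ → not eligible.
AD&D Coverage — service 1803 days ≥ 2 months (≈60 days) ✓; age 47 ≥ 25 ✓; grade G4 ≥ G4 ✓ → eligible.
Adoption Assistance — status contractor ✗ (requires part-time or seasonal) → not eligible.
Meal Allowance — status contractor ✗ (requires full-time or seasonal) → not eligible.
Life Insurance — status contractor ✗ (requires full-time, part-time, seasonal, or temporary) → not eligible.
Childcare Subsidy — status contractor ✗ (requires seasonal) → not eligible.

AD&D Coverage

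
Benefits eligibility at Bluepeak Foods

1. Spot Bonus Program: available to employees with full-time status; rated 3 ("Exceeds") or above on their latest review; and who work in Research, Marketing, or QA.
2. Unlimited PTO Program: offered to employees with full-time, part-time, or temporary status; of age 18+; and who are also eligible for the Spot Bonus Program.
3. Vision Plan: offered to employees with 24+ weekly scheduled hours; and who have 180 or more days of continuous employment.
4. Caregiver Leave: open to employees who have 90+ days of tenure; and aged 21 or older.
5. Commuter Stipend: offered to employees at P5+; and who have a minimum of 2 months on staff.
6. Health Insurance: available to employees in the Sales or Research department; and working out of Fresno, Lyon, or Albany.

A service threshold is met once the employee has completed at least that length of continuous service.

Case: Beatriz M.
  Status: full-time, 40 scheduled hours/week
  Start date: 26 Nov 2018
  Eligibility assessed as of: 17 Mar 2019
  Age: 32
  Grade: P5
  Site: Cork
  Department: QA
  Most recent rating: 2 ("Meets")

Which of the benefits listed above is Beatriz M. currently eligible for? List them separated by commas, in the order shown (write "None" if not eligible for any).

Caregiver Leave, Commuter Stipend

Service from 26 Nov 2018 to 17 Mar 2019: 111 days.
Spot Bonus Program — status full-time ✓; rating 2 < 3 ✗ → not eligible.
Unlimited PTO Program — status full-time ✓; age 32 ≥ 18 ✓; not eligible for Spot Bonus Program ✗ → not eligible.
Vision Plan — 40 hrs/wk ≥ 24 ✓; service 111 days < 180 days ✗ → not eligible.
Caregiver Leave — service 111 days ≥ 90 days ✓; age 32 ≥ 21 ✓ → eligible.
Commuter Stipend — grade P5 ≥ P5 ✓; service 111 days ≥ 2 months (≈60 days) ✓ → eligible.
Health Insurance — dept QA ✗ → not eligible.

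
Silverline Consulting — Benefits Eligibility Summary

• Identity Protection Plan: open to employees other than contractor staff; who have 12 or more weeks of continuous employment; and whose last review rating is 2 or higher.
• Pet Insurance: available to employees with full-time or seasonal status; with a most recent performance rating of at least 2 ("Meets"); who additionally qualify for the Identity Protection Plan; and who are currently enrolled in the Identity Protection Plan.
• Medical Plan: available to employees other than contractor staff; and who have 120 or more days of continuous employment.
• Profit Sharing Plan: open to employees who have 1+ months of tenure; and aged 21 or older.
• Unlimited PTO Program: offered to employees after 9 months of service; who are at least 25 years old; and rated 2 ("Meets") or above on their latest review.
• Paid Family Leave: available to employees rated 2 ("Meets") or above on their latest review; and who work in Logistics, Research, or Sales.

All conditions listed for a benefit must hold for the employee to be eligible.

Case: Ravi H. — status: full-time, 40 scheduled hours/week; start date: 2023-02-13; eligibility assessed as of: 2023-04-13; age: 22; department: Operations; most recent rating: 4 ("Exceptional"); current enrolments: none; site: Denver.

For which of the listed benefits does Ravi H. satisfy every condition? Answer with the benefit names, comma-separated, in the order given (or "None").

Service from 2023-02-13 to 2023-04-13: 59 days.
Identity Protection Plan — status full-time ✓ (not excluded); service 59 days < 12 weeks (≈84 days) ✗ → not eligible.
Pet Insurance — status full-time ✓; rating 4 ≥ 2 ✓; not eligible for Identity Protection Plan ✗ → not eligible.
Medical Plan — status full-time ✓ (not excluded); service 59 days < 120 days ✗ → not eligible.
Profit Sharing Plan — service 59 days ≥ 1 month (≈30 days) ✓; age 22 ≥ 21 ✓ → eligible.
Unlimited PTO Program — service 59 days < 9 months (≈270 days) ✗ → not eligible.
Paid Family Leave — rating 4 ≥ 2 ✓; dept Operations ✗ → not eligible.

Profit Sharing Plan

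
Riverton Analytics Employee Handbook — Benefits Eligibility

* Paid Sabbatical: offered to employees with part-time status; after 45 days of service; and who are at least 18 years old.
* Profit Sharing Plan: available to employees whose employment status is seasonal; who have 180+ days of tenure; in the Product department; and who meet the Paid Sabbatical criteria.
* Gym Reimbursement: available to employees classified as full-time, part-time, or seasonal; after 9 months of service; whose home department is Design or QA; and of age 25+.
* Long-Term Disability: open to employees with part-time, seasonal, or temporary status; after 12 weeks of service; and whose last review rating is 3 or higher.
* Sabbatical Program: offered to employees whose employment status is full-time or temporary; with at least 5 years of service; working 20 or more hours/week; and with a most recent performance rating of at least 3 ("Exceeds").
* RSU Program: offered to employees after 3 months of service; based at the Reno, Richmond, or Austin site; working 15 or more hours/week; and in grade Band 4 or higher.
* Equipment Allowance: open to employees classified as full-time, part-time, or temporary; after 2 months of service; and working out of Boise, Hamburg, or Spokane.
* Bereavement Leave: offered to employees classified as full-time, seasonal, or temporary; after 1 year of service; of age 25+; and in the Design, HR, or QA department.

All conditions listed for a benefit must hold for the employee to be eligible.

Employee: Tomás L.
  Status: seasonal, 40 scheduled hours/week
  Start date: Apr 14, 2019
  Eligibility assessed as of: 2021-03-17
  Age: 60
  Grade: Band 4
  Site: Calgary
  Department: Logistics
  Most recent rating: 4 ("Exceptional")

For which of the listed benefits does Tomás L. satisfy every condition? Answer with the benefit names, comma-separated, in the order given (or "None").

Service from Apr 14, 2019 to 2021-03-17: 703 days.
Paid Sabbatical — status seasonal ✗ (requires part-time) → not eligible.
Profit Sharing Plan — status seasonal ✓; service 703 days ≥ 180 days ✓; dept Logistics ✗ → not eligible.
Gym Reimbursement — status seasonal ✓; service 703 days ≥ 9 months (≈270 days) ✓; dept Logistics ✗ → not eligible.
Long-Term Disability — status seasonal ✓; service 703 days ≥ 12 weeks (≈84 days) ✓; rating 4 ≥ 3 ✓ → eligible.
Sabbatical Program — status seasonal ✗ (requires full-time or temporary) → not eligible.
RSU Program — service 703 days ≥ 3 months (≈90 days) ✓; site Calgary ✗ (not Reno, Richmond, or Austin) → not eligible.
Equipment Allowance — status seasonal ✗ (requires full-time, part-time, or temporary) → not eligible.
Bereavement Leave — status seasonal ✓; service 703 days ≥ 1 year (≈365 days) ✓; age 60 ≥ 25 ✓; dept Logistics ✗ → not eligible.

Long-Term Disability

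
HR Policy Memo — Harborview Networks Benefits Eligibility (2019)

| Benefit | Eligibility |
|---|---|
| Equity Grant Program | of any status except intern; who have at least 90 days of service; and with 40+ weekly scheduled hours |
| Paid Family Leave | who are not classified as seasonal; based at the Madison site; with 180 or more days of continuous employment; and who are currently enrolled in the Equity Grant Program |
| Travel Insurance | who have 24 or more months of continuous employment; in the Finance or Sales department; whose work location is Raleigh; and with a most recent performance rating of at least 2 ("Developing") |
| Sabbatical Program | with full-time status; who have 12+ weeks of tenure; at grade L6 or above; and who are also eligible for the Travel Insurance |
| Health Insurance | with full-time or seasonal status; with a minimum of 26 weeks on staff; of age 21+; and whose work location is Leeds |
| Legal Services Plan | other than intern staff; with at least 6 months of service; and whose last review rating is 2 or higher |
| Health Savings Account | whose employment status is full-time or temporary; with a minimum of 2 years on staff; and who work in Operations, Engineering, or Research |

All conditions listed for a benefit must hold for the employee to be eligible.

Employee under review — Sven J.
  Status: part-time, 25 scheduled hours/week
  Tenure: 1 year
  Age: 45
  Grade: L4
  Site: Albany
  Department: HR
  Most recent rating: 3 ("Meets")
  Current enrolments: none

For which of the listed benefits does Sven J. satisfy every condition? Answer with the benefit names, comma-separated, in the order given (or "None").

Equity Grant Program — status part-time ✓ (not excluded); service 1 year ≥ 90 days ✓; 25 hrs/wk < 40 ✗ → not eligible.
Paid Family Leave — status part-time ✓ (not excluded); site Albany ✗ (not Madison) → not eligible.
Travel Insurance — service 1 year < 24 months (≈720 days) ✗ → not eligible.
Sabbatical Program — status part-time ✗ (requires full-time) → not eligible.
Health Insurance — status part-time ✗ (requires full-time or seasonal) → not eligible.
Legal Services Plan — status part-time ✓ (not excluded); service 1 year ≥ 6 months (≈180 days) ✓; rating 3 ≥ 2 ✓ → eligible.
Health Savings Account — status part-time ✗ (requires full-time or temporary) → not eligible.

Legal Services Plan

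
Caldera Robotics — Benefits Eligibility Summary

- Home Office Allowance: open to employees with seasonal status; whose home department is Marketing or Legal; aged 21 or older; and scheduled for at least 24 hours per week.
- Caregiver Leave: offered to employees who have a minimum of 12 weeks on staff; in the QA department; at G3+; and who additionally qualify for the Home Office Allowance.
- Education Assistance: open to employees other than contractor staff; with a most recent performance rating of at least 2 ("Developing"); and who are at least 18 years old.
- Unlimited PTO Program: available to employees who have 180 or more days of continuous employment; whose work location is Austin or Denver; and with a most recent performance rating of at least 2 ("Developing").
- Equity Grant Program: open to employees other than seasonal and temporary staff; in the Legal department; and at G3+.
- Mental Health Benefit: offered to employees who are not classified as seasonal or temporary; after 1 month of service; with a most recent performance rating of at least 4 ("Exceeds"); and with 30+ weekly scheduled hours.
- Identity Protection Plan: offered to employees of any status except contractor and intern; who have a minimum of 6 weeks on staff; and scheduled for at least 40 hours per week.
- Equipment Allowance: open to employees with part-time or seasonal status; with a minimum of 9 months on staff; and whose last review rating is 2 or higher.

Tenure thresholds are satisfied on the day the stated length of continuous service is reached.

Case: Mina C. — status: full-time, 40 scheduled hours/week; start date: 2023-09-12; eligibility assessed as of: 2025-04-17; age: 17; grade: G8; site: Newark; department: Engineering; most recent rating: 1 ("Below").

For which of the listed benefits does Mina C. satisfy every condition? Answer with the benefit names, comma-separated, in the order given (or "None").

Service from 2023-09-12 to 2025-04-17: 583 days.
Home Office Allowance — status full-time ✗ (requires seasonal) → not eligible.
Caregiver Leave — service 583 days ≥ 12 weeks (≈84 days) ✓; dept Engineering ✗ → not eligible.
Education Assistance — status full-time ✓ (not excluded); rating 1 < 2 ✗ → not eligible.
Unlimited PTO Program — service 583 days ≥ 180 days ✓; site Newark ✗ (not Austin or Denver) → not eligible.
Equity Grant Program — status full-time ✓ (not excluded); dept Engineering ✗ → not eligible.
Mental Health Benefit — status full-time ✓ (not excluded); service 583 days ≥ 1 month (≈30 days) ✓; rating 1 < 4 ✗ → not eligible.
Identity Protection Plan — status full-time ✓ (not excluded); service 583 days ≥ 6 weeks (≈42 days) ✓; 40 hrs/wk ≥ 40 ✓ → eligible.
Equipment Allowance — status full-time ✗ (requires part-time or seasonal) → not eligible.

Identity Protection Plan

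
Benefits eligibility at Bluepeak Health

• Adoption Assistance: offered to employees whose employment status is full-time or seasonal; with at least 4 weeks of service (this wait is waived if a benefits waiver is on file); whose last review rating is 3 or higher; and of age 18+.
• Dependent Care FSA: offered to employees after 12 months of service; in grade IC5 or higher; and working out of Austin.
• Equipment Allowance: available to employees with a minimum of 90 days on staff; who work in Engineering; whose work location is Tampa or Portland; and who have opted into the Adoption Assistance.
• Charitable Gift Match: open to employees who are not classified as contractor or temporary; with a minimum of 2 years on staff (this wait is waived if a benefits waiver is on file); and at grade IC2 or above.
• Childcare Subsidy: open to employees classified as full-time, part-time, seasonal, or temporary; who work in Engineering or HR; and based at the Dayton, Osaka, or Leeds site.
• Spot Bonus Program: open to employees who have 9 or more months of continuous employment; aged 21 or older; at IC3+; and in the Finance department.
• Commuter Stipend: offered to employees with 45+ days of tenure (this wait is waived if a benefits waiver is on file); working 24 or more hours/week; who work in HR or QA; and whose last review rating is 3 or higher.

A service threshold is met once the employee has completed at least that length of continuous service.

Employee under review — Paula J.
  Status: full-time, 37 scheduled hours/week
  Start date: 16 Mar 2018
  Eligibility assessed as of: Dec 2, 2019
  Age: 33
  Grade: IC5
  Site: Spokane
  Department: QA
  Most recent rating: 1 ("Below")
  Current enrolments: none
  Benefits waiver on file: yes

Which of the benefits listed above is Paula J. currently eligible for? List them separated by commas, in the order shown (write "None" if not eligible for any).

Service from 16 Mar 2018 to Dec 2, 2019: 626 days.
Adoption Assistance — status full-time ✓; benefits waiver on file ✓; rating 1 < 3 ✗ → not eligible.
Dependent Care FSA — service 626 days ≥ 12 months (≈360 days) ✓; grade IC5 ≥ IC5 ✓; site Spokane ✗ (not Austin) → not eligible.
Equipment Allowance — service 626 days ≥ 90 days ✓; dept QA ✗ → not eligible.
Charitable Gift Match — status full-time ✓ (not excluded); benefits waiver on file ✓; grade IC5 ≥ IC2 ✓ → eligible.
Childcare Subsidy — status full-time ✓; dept QA ✗ → not eligible.
Spot Bonus Program — service 626 days ≥ 9 months (≈270 days) ✓; age 33 ≥ 21 ✓; grade IC5 ≥ IC3 ✓; dept QA ✗ → not eligible.
Commuter Stipend — benefits waiver on file ✓; 37 hrs/wk ≥ 24 ✓; dept QA ✓; rating 1 < 3 ✗ → not eligible.

Charitable Gift Match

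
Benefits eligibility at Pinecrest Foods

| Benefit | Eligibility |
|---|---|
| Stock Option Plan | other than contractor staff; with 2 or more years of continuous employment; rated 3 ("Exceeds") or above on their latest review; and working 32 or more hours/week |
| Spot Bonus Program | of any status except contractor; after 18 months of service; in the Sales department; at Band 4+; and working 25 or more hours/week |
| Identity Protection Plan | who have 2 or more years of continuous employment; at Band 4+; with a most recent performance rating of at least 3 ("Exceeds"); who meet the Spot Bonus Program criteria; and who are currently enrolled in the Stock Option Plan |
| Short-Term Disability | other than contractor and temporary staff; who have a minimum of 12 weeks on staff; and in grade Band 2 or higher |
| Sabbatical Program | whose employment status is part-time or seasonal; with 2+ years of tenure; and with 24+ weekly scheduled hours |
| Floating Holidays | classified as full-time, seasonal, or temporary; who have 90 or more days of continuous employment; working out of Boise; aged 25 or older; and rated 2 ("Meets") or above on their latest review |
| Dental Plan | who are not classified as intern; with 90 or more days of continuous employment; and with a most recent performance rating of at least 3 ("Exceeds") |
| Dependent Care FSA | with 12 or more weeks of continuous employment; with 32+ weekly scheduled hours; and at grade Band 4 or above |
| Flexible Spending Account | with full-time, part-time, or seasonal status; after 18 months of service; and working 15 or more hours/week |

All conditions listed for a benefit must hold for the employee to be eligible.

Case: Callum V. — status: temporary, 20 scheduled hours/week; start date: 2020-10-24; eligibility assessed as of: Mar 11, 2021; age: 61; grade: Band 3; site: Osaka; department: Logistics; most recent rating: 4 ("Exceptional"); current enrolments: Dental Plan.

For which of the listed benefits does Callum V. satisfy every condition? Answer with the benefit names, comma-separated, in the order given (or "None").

Dental Plan

Service from 2020-10-24 to Mar 11, 2021: 138 days.
Stock Option Plan — status temporary ✓ (not excluded); service 138 days < 2 years (≈730 days) ✗ → not eligible.
Spot Bonus Program — status temporary ✓ (not excluded); service 138 days < 18 months (≈540 days) ✗ → not eligible.
Identity Protection Plan — service 138 days < 2 years (≈730 days) ✗ → not eligible.
Short-Term Disability — status temporary ✗ (excluded) → not eligible.
Sabbatical Program — status temporary ✗ (requires part-time or seasonal) → not eligible.
Floating Holidays — status temporary ✓; service 138 days ≥ 90 days ✓; site Osaka ✗ (not Boise) → not eligible.
Dental Plan — status temporary ✓ (not excluded); service 138 days ≥ 90 days ✓; rating 4 ≥ 3 ✓ → eligible.
Dependent Care FSA — service 138 days ≥ 12 weeks (≈84 days) ✓; 20 hrs/wk < 32 ✗ → not eligible.
Flexible Spending Account — status temporary ✗ (requires full-time, part-time, or seasonal) → not eligible.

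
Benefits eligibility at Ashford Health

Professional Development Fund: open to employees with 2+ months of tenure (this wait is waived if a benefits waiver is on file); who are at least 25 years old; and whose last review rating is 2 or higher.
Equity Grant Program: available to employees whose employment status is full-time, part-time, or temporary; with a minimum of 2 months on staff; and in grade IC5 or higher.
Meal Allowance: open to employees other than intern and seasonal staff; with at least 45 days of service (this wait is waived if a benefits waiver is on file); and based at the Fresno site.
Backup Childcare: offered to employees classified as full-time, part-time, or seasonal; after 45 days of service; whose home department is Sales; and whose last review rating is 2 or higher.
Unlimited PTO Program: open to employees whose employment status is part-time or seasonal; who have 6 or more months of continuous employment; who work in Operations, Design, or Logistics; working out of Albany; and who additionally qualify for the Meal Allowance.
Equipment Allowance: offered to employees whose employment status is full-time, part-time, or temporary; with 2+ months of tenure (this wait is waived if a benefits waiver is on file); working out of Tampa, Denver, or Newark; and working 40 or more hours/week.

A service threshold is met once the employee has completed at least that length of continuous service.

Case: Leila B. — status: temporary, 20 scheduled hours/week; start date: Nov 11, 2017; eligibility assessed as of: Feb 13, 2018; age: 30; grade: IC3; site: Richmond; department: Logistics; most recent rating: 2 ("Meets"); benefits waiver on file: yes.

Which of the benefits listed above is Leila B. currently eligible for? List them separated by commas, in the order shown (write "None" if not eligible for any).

Service from Nov 11, 2017 to Feb 13, 2018: 94 days.
Professional Development Fund — benefits waiver on file ✓; age 30 ≥ 25 ✓; rating 2 ≥ 2 ✓ → eligible.
Equity Grant Program — status temporary ✓; service 94 days ≥ 2 months (≈60 days) ✓; grade IC3 < IC5 ✗ → not eligible.
Meal Allowance — status temporary ✓ (not excluded); benefits waiver on file ✓; site Richmond ✗ (not Fresno) → not eligible.
Backup Childcare — status temporary ✗ (requires full-time, part-time, or seasonal) → not eligible.
Unlimited PTO Program — status temporary ✗ (requires part-time or seasonal) → not eligible.
Equipment Allowance — status temporary ✓; benefits waiver on file ✓; site Richmond ✗ (not Tampa, Denver, or Newark) → not eligible.

Professional Development Fund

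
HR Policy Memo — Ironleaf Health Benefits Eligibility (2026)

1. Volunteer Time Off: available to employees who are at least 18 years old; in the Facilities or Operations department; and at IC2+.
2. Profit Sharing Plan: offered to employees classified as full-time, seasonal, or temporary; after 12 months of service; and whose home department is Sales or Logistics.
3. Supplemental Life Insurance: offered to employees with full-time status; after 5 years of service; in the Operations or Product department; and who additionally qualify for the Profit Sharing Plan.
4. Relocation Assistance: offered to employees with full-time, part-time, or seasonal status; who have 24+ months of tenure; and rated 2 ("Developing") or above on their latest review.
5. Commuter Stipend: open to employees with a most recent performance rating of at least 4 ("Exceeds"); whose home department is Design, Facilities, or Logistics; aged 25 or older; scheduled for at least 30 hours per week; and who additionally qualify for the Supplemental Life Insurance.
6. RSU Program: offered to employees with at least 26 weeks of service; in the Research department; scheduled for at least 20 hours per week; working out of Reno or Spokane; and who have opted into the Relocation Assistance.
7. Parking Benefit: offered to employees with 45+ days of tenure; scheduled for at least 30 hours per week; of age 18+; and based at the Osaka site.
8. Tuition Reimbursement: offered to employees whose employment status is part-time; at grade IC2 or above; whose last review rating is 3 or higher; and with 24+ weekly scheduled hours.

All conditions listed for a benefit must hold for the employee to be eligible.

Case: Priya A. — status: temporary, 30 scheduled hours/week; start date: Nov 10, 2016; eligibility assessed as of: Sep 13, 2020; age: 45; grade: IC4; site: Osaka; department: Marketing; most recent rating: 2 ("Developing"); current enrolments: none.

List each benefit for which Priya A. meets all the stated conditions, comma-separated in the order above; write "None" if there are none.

Service from Nov 10, 2016 to Sep 13, 2020: 1403 days.
Volunteer Time Off — age 45 ≥ 18 ✓; dept Marketing ✗ → not eligible.
Profit Sharing Plan — status temporary ✓; service 1403 days ≥ 12 months (≈360 days) ✓; dept Marketing ✗ → not eligible.
Supplemental Life Insurance — status temporary ✗ (requires full-time) → not eligible.
Relocation Assistance — status temporary ✗ (requires full-time, part-time, or seasonal) → not eligible.
Commuter Stipend — rating 2 < 4 ✗ → not eligible.
RSU Program — service 1403 days ≥ 26 weeks (≈182 days) ✓; dept Marketing ✗ → not eligible.
Parking Benefit — service 1403 days ≥ 45 days ✓; 30 hrs/wk ≥ 30 ✓; age 45 ≥ 18 ✓; site Osaka ✓ → eligible.
Tuition Reimbursement — status temporary ✗ (requires part-time) → not eligible.

Parking Benefit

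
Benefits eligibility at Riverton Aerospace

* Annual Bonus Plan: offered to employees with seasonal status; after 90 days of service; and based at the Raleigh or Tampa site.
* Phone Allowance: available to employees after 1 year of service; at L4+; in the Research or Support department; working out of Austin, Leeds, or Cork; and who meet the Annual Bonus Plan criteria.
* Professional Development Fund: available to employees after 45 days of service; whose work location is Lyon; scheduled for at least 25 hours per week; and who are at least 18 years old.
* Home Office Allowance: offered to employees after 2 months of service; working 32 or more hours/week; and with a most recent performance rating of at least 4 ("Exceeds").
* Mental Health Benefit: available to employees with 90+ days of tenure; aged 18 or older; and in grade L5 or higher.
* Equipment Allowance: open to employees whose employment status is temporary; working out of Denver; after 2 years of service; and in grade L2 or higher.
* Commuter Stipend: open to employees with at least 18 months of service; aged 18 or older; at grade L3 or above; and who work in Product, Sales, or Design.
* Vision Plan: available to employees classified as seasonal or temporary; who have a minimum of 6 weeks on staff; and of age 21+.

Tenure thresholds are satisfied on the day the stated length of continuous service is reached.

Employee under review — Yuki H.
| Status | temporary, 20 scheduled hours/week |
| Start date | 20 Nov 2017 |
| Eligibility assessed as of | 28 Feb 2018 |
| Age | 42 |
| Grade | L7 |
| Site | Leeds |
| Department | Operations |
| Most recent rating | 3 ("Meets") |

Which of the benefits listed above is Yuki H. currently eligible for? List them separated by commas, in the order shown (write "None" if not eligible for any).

Mental Health Benefit, Vision Plan

Service from 20 Nov 2017 to 28 Feb 2018: 100 days.
Annual Bonus Plan — status temporary ✗ (requires seasonal) → not eligible.
Phone Allowance — service 100 days < 1 year (≈365 days) ✗ → not eligible.
Professional Development Fund — service 100 days ≥ 45 days ✓; site Leeds ✗ (not Lyon) → not eligible.
Home Office Allowance — service 100 days ≥ 2 months (≈60 days) ✓; 20 hrs/wk < 32 ✗ → not eligible.
Mental Health Benefit — service 100 days ≥ 90 days ✓; age 42 ≥ 18 ✓; grade L7 ≥ L5 ✓ → eligible.
Equipment Allowance — status temporary ✓; site Leeds ✗ (not Denver) → not eligible.
Commuter Stipend — service 100 days < 18 months (≈540 days) ✗ → not eligible.
Vision Plan — status temporary ✓; service 100 days ≥ 6 weeks (≈42 days) ✓; age 42 ≥ 21 ✓ → eligible.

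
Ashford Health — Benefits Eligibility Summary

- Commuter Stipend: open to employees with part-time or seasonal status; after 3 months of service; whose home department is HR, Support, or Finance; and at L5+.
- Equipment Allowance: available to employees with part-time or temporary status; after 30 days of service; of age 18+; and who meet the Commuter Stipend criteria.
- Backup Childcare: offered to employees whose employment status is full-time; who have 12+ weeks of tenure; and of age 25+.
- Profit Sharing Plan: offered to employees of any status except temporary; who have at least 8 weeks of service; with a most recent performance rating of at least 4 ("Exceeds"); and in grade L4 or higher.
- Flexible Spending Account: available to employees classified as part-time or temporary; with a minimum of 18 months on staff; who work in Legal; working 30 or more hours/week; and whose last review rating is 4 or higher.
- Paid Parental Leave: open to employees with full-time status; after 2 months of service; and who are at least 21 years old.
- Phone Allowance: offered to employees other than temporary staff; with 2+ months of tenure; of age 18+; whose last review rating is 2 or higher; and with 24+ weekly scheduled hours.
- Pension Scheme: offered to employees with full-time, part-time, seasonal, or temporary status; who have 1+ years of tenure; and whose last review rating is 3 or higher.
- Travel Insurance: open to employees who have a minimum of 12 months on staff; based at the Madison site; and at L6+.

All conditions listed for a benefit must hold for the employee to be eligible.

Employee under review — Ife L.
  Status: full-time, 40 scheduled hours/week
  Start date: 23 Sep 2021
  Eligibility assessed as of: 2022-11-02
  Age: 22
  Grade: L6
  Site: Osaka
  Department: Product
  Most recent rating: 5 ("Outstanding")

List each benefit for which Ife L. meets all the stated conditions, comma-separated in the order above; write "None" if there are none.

Profit Sharing Plan, Paid Parental Leave, Phone Allowance, Pension Scheme

Service from 23 Sep 2021 to 2022-11-02: 405 days.
Commuter Stipend — status full-time ✗ (requires part-time or seasonal) → not eligible.
Equipment Allowance — status full-time ✗ (requires part-time or temporary) → not eligible.
Backup Childcare — status full-time ✓; service 405 days ≥ 12 weeks (≈84 days) ✓; age 22 < 25 ✗ → not eligible.
Profit Sharing Plan — status full-time ✓ (not excluded); service 405 days ≥ 8 weeks (≈56 days) ✓; rating 5 ≥ 4 ✓; grade L6 ≥ L4 ✓ → eligible.
Flexible Spending Account — status full-time ✗ (requires part-time or temporary) → not eligible.
Paid Parental Leave — status full-time ✓; service 405 days ≥ 2 months (≈60 days) ✓; age 22 ≥ 21 ✓ → eligible.
Phone Allowance — status full-time ✓ (not excluded); service 405 days ≥ 2 months (≈60 days) ✓; age 22 ≥ 18 ✓; rating 5 ≥ 2 ✓; 40 hrs/wk ≥ 24 ✓ → eligible.
Pension Scheme — status full-time ✓; service 405 days ≥ 1 year (≈365 days) ✓; rating 5 ≥ 3 ✓ → eligible.
Travel Insurance — service 405 days ≥ 12 months (≈360 days) ✓; site Osaka ✗ (not Madison) → not eligible.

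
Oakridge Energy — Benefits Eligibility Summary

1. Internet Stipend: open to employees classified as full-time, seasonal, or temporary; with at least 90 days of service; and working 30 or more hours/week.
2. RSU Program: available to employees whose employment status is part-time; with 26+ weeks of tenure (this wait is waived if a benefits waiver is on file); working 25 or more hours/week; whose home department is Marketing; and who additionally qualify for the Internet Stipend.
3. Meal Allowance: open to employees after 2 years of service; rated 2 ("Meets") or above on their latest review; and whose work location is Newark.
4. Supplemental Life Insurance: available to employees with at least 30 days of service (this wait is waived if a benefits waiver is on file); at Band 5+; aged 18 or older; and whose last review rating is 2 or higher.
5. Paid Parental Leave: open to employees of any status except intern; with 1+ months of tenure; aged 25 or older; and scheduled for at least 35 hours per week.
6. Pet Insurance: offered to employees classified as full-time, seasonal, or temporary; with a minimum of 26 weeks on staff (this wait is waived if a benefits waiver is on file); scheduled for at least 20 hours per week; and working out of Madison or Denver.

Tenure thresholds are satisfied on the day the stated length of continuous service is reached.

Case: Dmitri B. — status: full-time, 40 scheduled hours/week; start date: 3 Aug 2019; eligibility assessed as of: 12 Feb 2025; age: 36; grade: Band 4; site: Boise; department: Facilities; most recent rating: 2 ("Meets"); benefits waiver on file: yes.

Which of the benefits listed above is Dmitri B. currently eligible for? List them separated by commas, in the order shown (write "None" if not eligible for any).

Internet Stipend, Paid Parental Leave

Service from 3 Aug 2019 to 12 Feb 2025: 2020 days.
Internet Stipend — status full-time ✓; service 2020 days ≥ 90 days ✓; 40 hrs/wk ≥ 30 ✓ → eligible.
RSU Program — status full-time ✗ (requires part-time) → not eligible.
Meal Allowance — service 2020 days ≥ 2 years (≈730 days) ✓; rating 2 ≥ 2 ✓; site Boise ✗ (not Newark) → not eligible.
Supplemental Life Insurance — benefits waiver on file ✓; grade Band 4 < Band 5 ✗ → not eligible.
Paid Parental Leave — status full-time ✓ (not excluded); service 2020 days ≥ 1 month (≈30 days) ✓; age 36 ≥ 25 ✓; 40 hrs/wk ≥ 35 ✓ → eligible.
Pet Insurance — status full-time ✓; benefits waiver on file ✓; 40 hrs/wk ≥ 20 ✓; site Boise ✗ (not Madison or Denver) → not eligible.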